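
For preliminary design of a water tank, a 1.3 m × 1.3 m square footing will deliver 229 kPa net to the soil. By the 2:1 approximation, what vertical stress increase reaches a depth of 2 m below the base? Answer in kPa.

Δσ_z ≈ 35.5 kPa

By the 2:1 method the load spreads at 1 horizontal : 2 vertical, so at depth z the loaded area has grown by z in each plan dimension:
Δσ = qBL/((B+z)(L+z)) = 229×1.3×1.3/((1.3+2)(1.3+2)) = 35.538 kPa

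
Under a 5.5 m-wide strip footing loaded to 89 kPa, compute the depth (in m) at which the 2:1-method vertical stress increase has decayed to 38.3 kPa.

z ≈ 7.28 m

2:1 spreading — at depth z the loaded area has grown by z in each plan dimension:
qB/(B+z) = Δσ_z ⇒ z = qB/Δσ_z − B = 89×5.5/38.3 − 5.5 = 7.281 m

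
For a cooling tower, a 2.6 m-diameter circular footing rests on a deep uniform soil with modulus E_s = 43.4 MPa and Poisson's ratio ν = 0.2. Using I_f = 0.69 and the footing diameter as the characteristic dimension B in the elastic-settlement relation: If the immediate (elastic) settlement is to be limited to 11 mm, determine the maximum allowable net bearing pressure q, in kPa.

q ≈ 277 kPa

E_s = 43.4 MPa = 43400 kPa.
S_e = q·B·(1−ν²)/E_s · I_f  ⇒  q = S_e·E_s / (B·(1−ν²)·I_f).
q = 0.011 × 43400 / (2.6 × 0.96 × 0.69) = 277.2 kPa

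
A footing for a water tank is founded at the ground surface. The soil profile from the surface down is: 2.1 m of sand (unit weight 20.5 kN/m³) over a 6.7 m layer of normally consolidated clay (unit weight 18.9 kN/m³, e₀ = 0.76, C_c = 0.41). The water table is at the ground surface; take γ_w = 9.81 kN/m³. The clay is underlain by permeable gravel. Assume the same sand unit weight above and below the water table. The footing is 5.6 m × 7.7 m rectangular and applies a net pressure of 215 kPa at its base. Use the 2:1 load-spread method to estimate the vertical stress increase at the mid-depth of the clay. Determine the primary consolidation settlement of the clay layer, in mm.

S_c ≈ 536 mm

Mid-depth of clay below the ground surface: z = 2.1 + 6.7/2 = 5.45 m.
Total vertical stress at mid-clay: σ_v = 20.5×2.1 + 18.9×3.35 = 106.37 kPa.
Pore pressure: u = 9.81×(5.45 − 0) = 53.465 kPa.
Initial effective stress: σ'_0 = σ_v − u = 106.37 − 53.465 = 52.905 kPa.
Stress increase at mid-clay by the 2:1 spreading method:
Δσ = qBL/((B+z)(L+z)) = 215×5.6×7.7/((5.6+5.45)(7.7+5.45)) = 63.801 kPa
Final effective stress: σ'_f = σ'_0 + Δσ = 52.905 + 63.801 = 116.71 kPa.
Normally consolidated clay, so the full stress increment lies on the virgin compression line:
S_c = C_c·H/(1+e₀)·log₁₀(σ'_f/σ'_0) = 0.41×6.7/(1+0.76)×log₁₀(116.71/52.905)
    = 1.5608 × 0.34361 = 0.5363 m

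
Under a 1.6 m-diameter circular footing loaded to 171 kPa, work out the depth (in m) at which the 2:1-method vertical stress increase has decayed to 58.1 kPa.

z ≈ 1.14 m

2:1 spreading — at depth z the loaded area has grown by z in each plan dimension:
qD²/(D+z)² = Δσ_z ⇒ z = D(√(q/Δσ_z) − 1) = 1.6×(√(171/58.1) − 1) = 1.145 m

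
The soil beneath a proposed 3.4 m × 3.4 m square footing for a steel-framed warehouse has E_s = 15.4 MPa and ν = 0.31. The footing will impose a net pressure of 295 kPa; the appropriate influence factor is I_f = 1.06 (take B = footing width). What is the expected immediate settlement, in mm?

S_e ≈ 62.4 mm

Immediate (elastic) settlement: S_e = q·B·(1−ν²)/E_s · I_f.
E_s = 15.4 MPa = 15400 kPa.
S_e = 295 × 3.4 × (1 − 0.31²) / 15400 × 1.06
    = 295 × 3.4 × 0.9039 / 15400 × 1.06
    = 0.0624 m = 62.4 mm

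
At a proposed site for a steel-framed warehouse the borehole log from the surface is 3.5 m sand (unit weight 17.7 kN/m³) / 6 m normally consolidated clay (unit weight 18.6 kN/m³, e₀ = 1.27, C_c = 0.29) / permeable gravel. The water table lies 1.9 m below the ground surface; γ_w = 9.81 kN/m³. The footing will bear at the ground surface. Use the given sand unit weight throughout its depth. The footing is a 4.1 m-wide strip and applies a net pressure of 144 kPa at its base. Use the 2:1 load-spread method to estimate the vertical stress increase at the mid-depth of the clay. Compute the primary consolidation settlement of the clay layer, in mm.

S_c ≈ 189 mm

Mid-depth of clay below the ground surface: z = 3.5 + 6/2 = 6.5 m.
Total vertical stress at mid-clay: σ_v = 17.7×3.5 + 18.6×3 = 117.75 kPa.
Pore pressure: u = 9.81×(6.5 − 1.9) = 45.126 kPa.
Initial effective stress: σ'_0 = σ_v − u = 117.75 − 45.126 = 72.624 kPa.
Stress increase at mid-clay by the 2:1 spreading method:
Δσ = qB/(B+z) = 144×4.1/(4.1+6.5) = 55.698 kPa
Final effective stress: σ'_f = σ'_0 + Δσ = 72.624 + 55.698 = 128.32 kPa.
Normally consolidated clay, so the full stress increment lies on the virgin compression line:
S_c = C_c·H/(1+e₀)·log₁₀(σ'_f/σ'_0) = 0.29×6/(1+1.27)×log₁₀(128.32/72.624)
    = 0.76652 × 0.24721 = 0.1895 m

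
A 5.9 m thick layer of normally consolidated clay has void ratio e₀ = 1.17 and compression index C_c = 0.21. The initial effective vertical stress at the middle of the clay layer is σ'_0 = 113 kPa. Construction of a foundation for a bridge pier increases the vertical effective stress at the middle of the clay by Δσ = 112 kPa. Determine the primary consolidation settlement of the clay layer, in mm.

Final effective stress: σ'_f = σ'_0 + Δσ = 113 + 112 = 225 kPa.
Normally consolidated clay, so the full stress increment lies on the virgin compression line:
S_c = C_c·H/(1+e₀)·log₁₀(σ'_f/σ'_0) = 0.21×5.9/(1+1.17)×log₁₀(225/113)
    = 0.57097 × 0.2991 = 0.1708 m

S_c ≈ 171 mm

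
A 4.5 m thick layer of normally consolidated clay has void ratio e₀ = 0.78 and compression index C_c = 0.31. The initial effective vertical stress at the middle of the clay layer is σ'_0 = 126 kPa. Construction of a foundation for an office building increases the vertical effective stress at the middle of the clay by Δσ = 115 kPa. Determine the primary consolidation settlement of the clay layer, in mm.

S_c ≈ 221 mm

Final effective stress: σ'_f = σ'_0 + Δσ = 126 + 115 = 241 kPa.
Normally consolidated clay, so the full stress increment lies on the virgin compression line:
S_c = C_c·H/(1+e₀)·log₁₀(σ'_f/σ'_0) = 0.31×4.5/(1+0.78)×log₁₀(241/126)
    = 0.78371 × 0.28165 = 0.2207 m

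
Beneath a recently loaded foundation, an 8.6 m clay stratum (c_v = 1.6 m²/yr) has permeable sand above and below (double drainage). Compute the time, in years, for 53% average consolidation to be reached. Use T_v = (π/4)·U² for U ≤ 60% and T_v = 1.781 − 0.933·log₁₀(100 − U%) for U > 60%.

t ≈ 2.55 years

Drainage path length: H_d = H/2 = 4.3 m (double drainage).
U ≤ 60%: T_v = (π/4)·U² = (π/4)×0.53² = 0.22062.
t = T_v·H_d²/c_v = 0.22062×4.3²/1.6 = 2.55 years.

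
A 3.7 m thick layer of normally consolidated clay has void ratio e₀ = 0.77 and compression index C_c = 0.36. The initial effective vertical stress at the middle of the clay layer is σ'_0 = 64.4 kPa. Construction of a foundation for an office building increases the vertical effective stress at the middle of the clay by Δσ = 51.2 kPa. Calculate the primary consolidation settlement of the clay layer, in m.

S_c ≈ 0.191 m

Final effective stress: σ'_f = σ'_0 + Δσ = 64.4 + 51.2 = 115.6 kPa.
Normally consolidated clay, so the full stress increment lies on the virgin compression line:
S_c = C_c·H/(1+e₀)·log₁₀(σ'_f/σ'_0) = 0.36×3.7/(1+0.77)×log₁₀(115.6/64.4)
    = 0.75254 × 0.25407 = 0.1912 m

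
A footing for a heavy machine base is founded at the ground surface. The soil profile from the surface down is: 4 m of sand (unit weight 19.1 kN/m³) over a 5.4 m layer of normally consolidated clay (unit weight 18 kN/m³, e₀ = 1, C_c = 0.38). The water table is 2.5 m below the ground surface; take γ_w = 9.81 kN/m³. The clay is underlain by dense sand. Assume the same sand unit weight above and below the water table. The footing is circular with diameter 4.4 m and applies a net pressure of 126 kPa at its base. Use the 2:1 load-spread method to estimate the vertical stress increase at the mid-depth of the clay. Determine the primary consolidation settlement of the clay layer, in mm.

Mid-depth of clay below the ground surface: z = 4 + 5.4/2 = 6.7 m.
Total vertical stress at mid-clay: σ_v = 19.1×4 + 18×2.7 = 125 kPa.
Pore pressure: u = 9.81×(6.7 − 2.5) = 41.202 kPa.
Initial effective stress: σ'_0 = σ_v − u = 125 − 41.202 = 83.798 kPa.
Stress increase at mid-clay by the 2:1 spreading method:
Δσ ≈ qD²/(D+z)² = 126×4.4²/(4.4+6.7)² = 19.798 kPa
Final effective stress: σ'_f = σ'_0 + Δσ = 83.798 + 19.798 = 103.6 kPa.
Normally consolidated clay, so the full stress increment lies on the virgin compression line:
S_c = C_c·H/(1+e₀)·log₁₀(σ'_f/σ'_0) = 0.38×5.4/(1+1)×log₁₀(103.6/83.798)
    = 1.026 × 0.092126 = 0.09452 m

S_c ≈ 94.5 mm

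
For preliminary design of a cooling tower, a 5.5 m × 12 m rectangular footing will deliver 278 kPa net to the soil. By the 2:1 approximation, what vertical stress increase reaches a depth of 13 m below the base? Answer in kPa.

By the 2:1 method the load spreads at 1 horizontal : 2 vertical, so at depth z the loaded area has grown by z in each plan dimension:
Δσ = qBL/((B+z)(L+z)) = 278×5.5×12/((5.5+13)(12+13)) = 39.671 kPa

Δσ_z ≈ 39.7 kPa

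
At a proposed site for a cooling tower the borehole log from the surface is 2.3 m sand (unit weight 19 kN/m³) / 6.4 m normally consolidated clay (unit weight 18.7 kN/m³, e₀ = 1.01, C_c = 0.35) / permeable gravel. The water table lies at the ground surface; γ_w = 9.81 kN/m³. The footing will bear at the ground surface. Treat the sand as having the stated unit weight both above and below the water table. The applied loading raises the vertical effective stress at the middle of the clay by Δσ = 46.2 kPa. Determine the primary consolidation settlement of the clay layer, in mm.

S_c ≈ 319 mm

Mid-depth of clay below the ground surface: z = 2.3 + 6.4/2 = 5.5 m.
Total vertical stress at mid-clay: σ_v = 19×2.3 + 18.7×3.2 = 103.54 kPa.
Pore pressure: u = 9.81×(5.5 − 0) = 53.955 kPa.
Initial effective stress: σ'_0 = σ_v − u = 103.54 − 53.955 = 49.585 kPa.
Final effective stress: σ'_f = σ'_0 + Δσ = 49.585 + 46.2 = 95.785 kPa.
Normally consolidated clay, so the full stress increment lies on the virgin compression line:
S_c = C_c·H/(1+e₀)·log₁₀(σ'_f/σ'_0) = 0.35×6.4/(1+1.01)×log₁₀(95.785/49.585)
    = 1.1144 × 0.28595 = 0.3187 m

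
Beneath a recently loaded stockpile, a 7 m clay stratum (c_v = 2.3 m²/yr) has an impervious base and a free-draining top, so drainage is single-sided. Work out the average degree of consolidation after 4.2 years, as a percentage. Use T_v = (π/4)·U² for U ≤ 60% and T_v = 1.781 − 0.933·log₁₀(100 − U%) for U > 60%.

U ≈ 50.1 %

Drainage path length: H_d = H = 7 m (single drainage).
T_v = c_v·t/H_d² = 2.3×4.2/7² = 0.19714.
T_v = 0.19714 corresponds to the U ≤ 60% branch:
U = √(4T_v/π) = 0.501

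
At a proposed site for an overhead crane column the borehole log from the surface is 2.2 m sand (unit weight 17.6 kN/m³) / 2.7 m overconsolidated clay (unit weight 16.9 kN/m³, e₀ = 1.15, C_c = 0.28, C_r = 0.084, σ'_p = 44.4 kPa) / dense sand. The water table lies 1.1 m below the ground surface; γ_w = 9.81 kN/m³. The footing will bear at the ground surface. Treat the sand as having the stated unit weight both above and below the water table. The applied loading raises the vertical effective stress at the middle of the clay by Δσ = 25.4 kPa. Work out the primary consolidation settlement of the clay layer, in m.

Mid-depth of clay below the ground surface: z = 2.2 + 2.7/2 = 3.55 m.
Total vertical stress at mid-clay: σ_v = 17.6×2.2 + 16.9×1.35 = 61.535 kPa.
Pore pressure: u = 9.81×(3.55 − 1.1) = 24.035 kPa.
Initial effective stress: σ'_0 = σ_v − u = 61.535 − 24.035 = 37.5 kPa.
Final effective stress: σ'_f = 37.5 + 25.4 = 62.9 kPa.
σ'_f = 62.9 > σ'_p = 44.4 kPa, so the stress path crosses the preconsolidation pressure — recompression up to σ'_p, then virgin compression beyond:
S_c = H/(1+e₀)·[C_r·log₁₀(σ'_p/σ'_0) + C_c·log₁₀(σ'_f/σ'_p)]
    = 2.7/2.15 × [0.084×log₁₀(44.4/37.5) + 0.28×log₁₀(62.9/44.4)]
    = 1.2558 × [0.0061615 + 0.042355] = 0.06093 m

S_c ≈ 0.0609 m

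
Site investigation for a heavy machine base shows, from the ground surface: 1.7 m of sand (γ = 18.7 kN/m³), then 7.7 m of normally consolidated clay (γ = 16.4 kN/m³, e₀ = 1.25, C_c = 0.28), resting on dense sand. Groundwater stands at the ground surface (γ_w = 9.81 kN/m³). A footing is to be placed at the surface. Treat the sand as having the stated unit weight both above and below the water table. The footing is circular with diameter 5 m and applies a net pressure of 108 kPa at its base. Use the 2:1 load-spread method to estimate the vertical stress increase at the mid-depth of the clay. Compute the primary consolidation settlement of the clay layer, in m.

Mid-depth of clay below the ground surface: z = 1.7 + 7.7/2 = 5.55 m.
Total vertical stress at mid-clay: σ_v = 18.7×1.7 + 16.4×3.85 = 94.93 kPa.
Pore pressure: u = 9.81×(5.55 − 0) = 54.446 kPa.
Initial effective stress: σ'_0 = σ_v − u = 94.93 − 54.446 = 40.484 kPa.
Stress increase at mid-clay by the 2:1 spreading method:
Δσ ≈ qD²/(D+z)² = 108×5²/(5+5.55)² = 24.258 kPa
Final effective stress: σ'_f = σ'_0 + Δσ = 40.484 + 24.258 = 64.742 kPa.
Normally consolidated clay, so the full stress increment lies on the virgin compression line:
S_c = C_c·H/(1+e₀)·log₁₀(σ'_f/σ'_0) = 0.28×7.7/(1+1.25)×log₁₀(64.742/40.484)
    = 0.95822 × 0.2039 = 0.1954 m

S_c ≈ 0.195 m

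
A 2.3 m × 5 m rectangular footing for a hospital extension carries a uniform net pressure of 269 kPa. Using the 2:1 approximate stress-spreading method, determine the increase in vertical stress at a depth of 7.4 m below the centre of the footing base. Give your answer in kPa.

By the 2:1 method the load spreads at 1 horizontal : 2 vertical, so at depth z the loaded area has grown by z in each plan dimension:
Δσ = qBL/((B+z)(L+z)) = 269×2.3×5/((2.3+7.4)(5+7.4)) = 25.719 kPa

Δσ_z ≈ 25.7 kPa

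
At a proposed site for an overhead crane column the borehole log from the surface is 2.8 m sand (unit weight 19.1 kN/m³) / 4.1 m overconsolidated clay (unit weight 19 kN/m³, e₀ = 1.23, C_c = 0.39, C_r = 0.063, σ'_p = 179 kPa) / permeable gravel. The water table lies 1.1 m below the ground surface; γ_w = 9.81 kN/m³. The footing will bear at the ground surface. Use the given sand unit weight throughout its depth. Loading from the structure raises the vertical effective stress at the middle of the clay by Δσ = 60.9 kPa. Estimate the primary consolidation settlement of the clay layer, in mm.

Mid-depth of clay below the ground surface: z = 2.8 + 4.1/2 = 4.85 m.
Total vertical stress at mid-clay: σ_v = 19.1×2.8 + 19×2.05 = 92.43 kPa.
Pore pressure: u = 9.81×(4.85 − 1.1) = 36.788 kPa.
Initial effective stress: σ'_0 = σ_v − u = 92.43 − 36.788 = 55.642 kPa.
Final effective stress: σ'_f = 55.642 + 60.9 = 116.54 kPa.
σ'_f = 116.54 ≤ σ'_p = 179 kPa, so the clay remains overconsolidated and only the recompression index applies:
S_c = C_r·H/(1+e₀)·log₁₀(σ'_f/σ'_0) = 0.063×4.1/2.23×log₁₀(116.54/55.642)
    = 0.11583 × 0.32107 = 0.03719 m

S_c ≈ 37.2 mm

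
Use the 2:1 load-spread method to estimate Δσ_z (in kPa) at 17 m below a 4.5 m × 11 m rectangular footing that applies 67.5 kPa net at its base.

By the 2:1 method the load spreads at 1 horizontal : 2 vertical, so at depth z the loaded area has grown by z in each plan dimension:
Δσ = qBL/((B+z)(L+z)) = 67.5×4.5×11/((4.5+17)(11+17)) = 5.5502 kPa

Δσ_z ≈ 5.55 kPa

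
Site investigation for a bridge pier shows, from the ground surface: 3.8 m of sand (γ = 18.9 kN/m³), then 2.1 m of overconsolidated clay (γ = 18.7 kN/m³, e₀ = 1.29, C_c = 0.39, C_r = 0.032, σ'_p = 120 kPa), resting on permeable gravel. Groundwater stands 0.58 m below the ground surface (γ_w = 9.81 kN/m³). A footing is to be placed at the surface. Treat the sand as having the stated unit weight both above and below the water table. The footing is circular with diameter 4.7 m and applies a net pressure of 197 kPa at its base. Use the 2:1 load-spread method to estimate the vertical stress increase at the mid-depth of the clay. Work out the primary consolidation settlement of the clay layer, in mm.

Mid-depth of clay below the ground surface: z = 3.8 + 2.1/2 = 4.85 m.
Total vertical stress at mid-clay: σ_v = 18.9×3.8 + 18.7×1.05 = 91.455 kPa.
Pore pressure: u = 9.81×(4.85 − 0.58) = 41.889 kPa.
Initial effective stress: σ'_0 = σ_v − u = 91.455 − 41.889 = 49.566 kPa.
Stress increase at mid-clay by the 2:1 spreading method:
Δσ ≈ qD²/(D+z)² = 197×4.7²/(4.7+4.85)² = 47.715 kPa
Final effective stress: σ'_f = 49.566 + 47.715 = 97.281 kPa.
σ'_f = 97.281 ≤ σ'_p = 120 kPa, so the clay remains overconsolidated and only the recompression index applies:
S_c = C_r·H/(1+e₀)·log₁₀(σ'_f/σ'_0) = 0.032×2.1/2.29×log₁₀(97.281/49.566)
    = 0.029345 × 0.29284 = 0.008593 m

S_c ≈ 8.59 mm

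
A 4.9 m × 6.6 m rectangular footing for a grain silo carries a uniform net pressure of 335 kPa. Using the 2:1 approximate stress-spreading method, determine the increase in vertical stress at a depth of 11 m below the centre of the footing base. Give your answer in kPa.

By the 2:1 method the load spreads at 1 horizontal : 2 vertical, so at depth z the loaded area has grown by z in each plan dimension:
Δσ = qBL/((B+z)(L+z)) = 335×4.9×6.6/((4.9+11)(6.6+11)) = 38.715 kPa

Δσ_z ≈ 38.7 kPa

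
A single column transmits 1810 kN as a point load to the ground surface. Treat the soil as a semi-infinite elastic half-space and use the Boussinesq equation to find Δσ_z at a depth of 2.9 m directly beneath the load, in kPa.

Δσ_z ≈ 103 kPa

Boussinesq vertical stress below a point load on an elastic half-space:
Δσ_z = 3P/(2πz²) · [1 + (r/z)²]^(−5/2)
r/z = 0/2.9 = 0; [1+(r/z)²]^(−5/2) = 1.
Δσ_z = 3×1810/(2π×2.9²) × 1 = 102.76 × 1 = 102.8 kPa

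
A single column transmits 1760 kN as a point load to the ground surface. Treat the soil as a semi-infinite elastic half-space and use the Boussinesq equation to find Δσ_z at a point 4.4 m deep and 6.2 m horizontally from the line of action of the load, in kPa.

Boussinesq vertical stress below a point load on an elastic half-space:
Δσ_z = 3P/(2πz²) · [1 + (r/z)²]^(−5/2)
r/z = 6.2/4.4 = 1.4091; [1+(r/z)²]^(−5/2) = 0.06493.
Δσ_z = 3×1760/(2π×4.4²) × 0.06493 = 43.406 × 0.06493 = 2.818 kPa

Δσ_z ≈ 2.82 kPa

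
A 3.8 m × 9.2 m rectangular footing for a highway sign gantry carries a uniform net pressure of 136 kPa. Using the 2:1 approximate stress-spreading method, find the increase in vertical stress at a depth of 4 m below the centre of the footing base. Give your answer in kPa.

Δσ_z ≈ 46.2 kPa

By the 2:1 method the load spreads at 1 horizontal : 2 vertical, so at depth z the loaded area has grown by z in each plan dimension:
Δσ = qBL/((B+z)(L+z)) = 136×3.8×9.2/((3.8+4)(9.2+4)) = 46.179 kPa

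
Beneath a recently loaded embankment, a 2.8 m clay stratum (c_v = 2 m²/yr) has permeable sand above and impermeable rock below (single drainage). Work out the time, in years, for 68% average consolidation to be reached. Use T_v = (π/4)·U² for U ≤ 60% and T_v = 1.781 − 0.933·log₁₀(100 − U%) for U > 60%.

Drainage path length: H_d = H = 2.8 m (single drainage).
U > 60%: T_v = 1.781 − 0.933·log₁₀(100 − 68) = 0.3767.
t = T_v·H_d²/c_v = 0.3767×2.8²/2 = 1.477 years.

t ≈ 1.48 years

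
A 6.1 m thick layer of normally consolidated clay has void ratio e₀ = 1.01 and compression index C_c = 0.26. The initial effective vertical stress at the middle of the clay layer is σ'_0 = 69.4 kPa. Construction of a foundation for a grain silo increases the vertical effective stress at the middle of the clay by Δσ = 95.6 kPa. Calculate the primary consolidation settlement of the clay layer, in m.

S_c ≈ 0.297 m

Final effective stress: σ'_f = σ'_0 + Δσ = 69.4 + 95.6 = 165 kPa.
Normally consolidated clay, so the full stress increment lies on the virgin compression line:
S_c = C_c·H/(1+e₀)·log₁₀(σ'_f/σ'_0) = 0.26×6.1/(1+1.01)×log₁₀(165/69.4)
    = 0.78905 × 0.37612 = 0.2968 m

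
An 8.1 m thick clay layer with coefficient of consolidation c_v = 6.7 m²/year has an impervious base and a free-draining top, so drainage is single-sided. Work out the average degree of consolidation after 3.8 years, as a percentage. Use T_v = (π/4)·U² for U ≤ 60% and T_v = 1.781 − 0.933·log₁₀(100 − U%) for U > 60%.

Drainage path length: H_d = H = 8.1 m (single drainage).
T_v = c_v·t/H_d² = 6.7×3.8/8.1² = 0.38805.
T_v = 0.38805 corresponds to the U > 60% branch:
U = 1 − 10^((1.781 − T_v)/0.933)/100 = 0.6888

U ≈ 68.9 %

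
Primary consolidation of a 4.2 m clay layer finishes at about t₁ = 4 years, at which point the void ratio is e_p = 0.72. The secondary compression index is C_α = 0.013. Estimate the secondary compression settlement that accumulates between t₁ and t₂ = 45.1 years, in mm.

S_s ≈ 33.4 mm

Secondary compression: S_s = C_α·H/(1+e_p)·log₁₀(t₂/t₁)
S_s = 0.013×4.2/(1+0.72)×log₁₀(45.1/4)
    = 0.03174 × 1.052 = 0.0334 m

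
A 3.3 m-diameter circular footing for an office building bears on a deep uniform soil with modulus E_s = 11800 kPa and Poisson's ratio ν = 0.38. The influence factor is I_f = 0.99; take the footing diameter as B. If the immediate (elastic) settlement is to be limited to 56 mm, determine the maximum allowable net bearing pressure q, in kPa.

S_e = q·B·(1−ν²)/E_s · I_f  ⇒  q = S_e·E_s / (B·(1−ν²)·I_f).
q = 0.056 × 11800 / (3.3 × 0.8556 × 0.99) = 236.4 kPa

q ≈ 236 kPa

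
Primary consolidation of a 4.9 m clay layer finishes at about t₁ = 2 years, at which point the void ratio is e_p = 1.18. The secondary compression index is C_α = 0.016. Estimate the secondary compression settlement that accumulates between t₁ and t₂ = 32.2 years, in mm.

Secondary compression: S_s = C_α·H/(1+e_p)·log₁₀(t₂/t₁)
S_s = 0.016×4.9/(1+1.18)×log₁₀(32.2/2)
    = 0.03596 × 1.207 = 0.0434 m

S_s ≈ 43.4 mm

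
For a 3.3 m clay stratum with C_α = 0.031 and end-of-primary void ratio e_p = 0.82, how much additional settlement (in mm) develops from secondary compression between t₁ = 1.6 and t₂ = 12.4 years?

Secondary compression: S_s = C_α·H/(1+e_p)·log₁₀(t₂/t₁)
S_s = 0.031×3.3/(1+0.82)×log₁₀(12.4/1.6)
    = 0.05621 × 0.8893 = 0.04999 m

S_s ≈ 50 mm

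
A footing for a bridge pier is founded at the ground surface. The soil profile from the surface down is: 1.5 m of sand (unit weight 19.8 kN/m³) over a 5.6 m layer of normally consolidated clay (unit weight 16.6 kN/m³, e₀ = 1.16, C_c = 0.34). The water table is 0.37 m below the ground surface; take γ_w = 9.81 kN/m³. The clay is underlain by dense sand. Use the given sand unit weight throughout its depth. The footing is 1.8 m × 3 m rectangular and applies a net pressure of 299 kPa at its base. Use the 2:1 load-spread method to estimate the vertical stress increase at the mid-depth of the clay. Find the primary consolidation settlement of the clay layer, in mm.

S_c ≈ 258 mm

Mid-depth of clay below the ground surface: z = 1.5 + 5.6/2 = 4.3 m.
Total vertical stress at mid-clay: σ_v = 19.8×1.5 + 16.6×2.8 = 76.18 kPa.
Pore pressure: u = 9.81×(4.3 − 0.37) = 38.553 kPa.
Initial effective stress: σ'_0 = σ_v − u = 76.18 − 38.553 = 37.627 kPa.
Stress increase at mid-clay by the 2:1 spreading method:
Δσ = qBL/((B+z)(L+z)) = 299×1.8×3/((1.8+4.3)(3+4.3)) = 36.259 kPa
Final effective stress: σ'_f = σ'_0 + Δσ = 37.627 + 36.259 = 73.886 kPa.
Normally consolidated clay, so the full stress increment lies on the virgin compression line:
S_c = C_c·H/(1+e₀)·log₁₀(σ'_f/σ'_0) = 0.34×5.6/(1+1.16)×log₁₀(73.886/37.627)
    = 0.88148 × 0.29306 = 0.2583 m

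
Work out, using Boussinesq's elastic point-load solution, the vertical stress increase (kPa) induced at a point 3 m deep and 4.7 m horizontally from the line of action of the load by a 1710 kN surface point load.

Δσ_z ≈ 4.09 kPa

Boussinesq vertical stress below a point load on an elastic half-space:
Δσ_z = 3P/(2πz²) · [1 + (r/z)²]^(−5/2)
r/z = 4.7/3 = 1.5667; [1+(r/z)²]^(−5/2) = 0.045087.
Δσ_z = 3×1710/(2π×3²) × 0.045087 = 90.718 × 0.045087 = 4.09 kPa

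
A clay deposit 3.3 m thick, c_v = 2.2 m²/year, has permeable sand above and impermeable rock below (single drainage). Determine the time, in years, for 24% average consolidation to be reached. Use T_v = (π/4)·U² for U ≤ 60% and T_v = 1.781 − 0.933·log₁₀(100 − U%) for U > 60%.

t ≈ 0.224 years

Drainage path length: H_d = H = 3.3 m (single drainage).
U ≤ 60%: T_v = (π/4)·U² = (π/4)×0.24² = 0.045239.
t = T_v·H_d²/c_v = 0.045239×3.3²/2.2 = 0.2239 years.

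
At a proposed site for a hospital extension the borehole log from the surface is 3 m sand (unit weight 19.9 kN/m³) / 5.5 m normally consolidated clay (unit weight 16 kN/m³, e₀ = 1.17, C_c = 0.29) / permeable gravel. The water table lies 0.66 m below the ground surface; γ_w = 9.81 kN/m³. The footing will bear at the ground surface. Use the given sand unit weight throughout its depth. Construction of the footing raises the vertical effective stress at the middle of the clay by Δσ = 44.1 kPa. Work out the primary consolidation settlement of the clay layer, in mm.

Mid-depth of clay below the ground surface: z = 3 + 5.5/2 = 5.75 m.
Total vertical stress at mid-clay: σ_v = 19.9×3 + 16×2.75 = 103.7 kPa.
Pore pressure: u = 9.81×(5.75 − 0.66) = 49.933 kPa.
Initial effective stress: σ'_0 = σ_v − u = 103.7 − 49.933 = 53.767 kPa.
Final effective stress: σ'_f = σ'_0 + Δσ = 53.767 + 44.1 = 97.867 kPa.
Normally consolidated clay, so the full stress increment lies on the virgin compression line:
S_c = C_c·H/(1+e₀)·log₁₀(σ'_f/σ'_0) = 0.29×5.5/(1+1.17)×log₁₀(97.867/53.767)
    = 0.73502 × 0.26012 = 0.1912 m

S_c ≈ 191 mm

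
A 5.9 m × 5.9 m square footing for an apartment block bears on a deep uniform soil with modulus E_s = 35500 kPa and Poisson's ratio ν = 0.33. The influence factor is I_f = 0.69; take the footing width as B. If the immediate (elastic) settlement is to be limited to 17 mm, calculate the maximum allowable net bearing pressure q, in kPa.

q ≈ 166 kPa

S_e = q·B·(1−ν²)/E_s · I_f  ⇒  q = S_e·E_s / (B·(1−ν²)·I_f).
q = 0.017 × 35500 / (5.9 × 0.8911 × 0.69) = 166.4 kPa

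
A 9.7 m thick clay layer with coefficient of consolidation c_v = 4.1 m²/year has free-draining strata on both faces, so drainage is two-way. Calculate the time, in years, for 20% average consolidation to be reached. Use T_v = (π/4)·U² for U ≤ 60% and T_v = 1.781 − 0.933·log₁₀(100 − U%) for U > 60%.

Drainage path length: H_d = H/2 = 4.85 m (double drainage).
U ≤ 60%: T_v = (π/4)·U² = (π/4)×0.2² = 0.031416.
t = T_v·H_d²/c_v = 0.031416×4.85²/4.1 = 0.1802 years.

t ≈ 0.18 years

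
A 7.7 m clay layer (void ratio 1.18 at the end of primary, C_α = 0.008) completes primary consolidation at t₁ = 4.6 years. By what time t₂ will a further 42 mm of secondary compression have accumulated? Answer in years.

t₂ ≈ 141 years

S_s = C_α·H/(1+e_p)·log₁₀(t₂/t₁) ⇒ log₁₀(t₂/t₁) = S_s·(1+e_p)/(C_α·H).
log₁₀(t₂/t₁) = 0.042 × (1+1.18) / (0.008×7.7) = 1.486
t₂ = t₁ × 10^1.486 = 4.6 × 30.65 = 141 years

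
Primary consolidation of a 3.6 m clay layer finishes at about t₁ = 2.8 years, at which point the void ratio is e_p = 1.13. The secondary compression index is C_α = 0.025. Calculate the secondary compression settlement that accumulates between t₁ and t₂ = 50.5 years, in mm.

Secondary compression: S_s = C_α·H/(1+e_p)·log₁₀(t₂/t₁)
S_s = 0.025×3.6/(1+1.13)×log₁₀(50.5/2.8)
    = 0.04225 × 1.256 = 0.05308 m

S_s ≈ 53.1 mm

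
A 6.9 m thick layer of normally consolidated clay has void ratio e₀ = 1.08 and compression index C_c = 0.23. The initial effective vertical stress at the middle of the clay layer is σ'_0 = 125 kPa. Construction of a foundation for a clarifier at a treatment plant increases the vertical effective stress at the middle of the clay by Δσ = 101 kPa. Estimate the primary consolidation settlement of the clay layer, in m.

Final effective stress: σ'_f = σ'_0 + Δσ = 125 + 101 = 226 kPa.
Normally consolidated clay, so the full stress increment lies on the virgin compression line:
S_c = C_c·H/(1+e₀)·log₁₀(σ'_f/σ'_0) = 0.23×6.9/(1+1.08)×log₁₀(226/125)
    = 0.76298 × 0.2572 = 0.1962 m

S_c ≈ 0.196 m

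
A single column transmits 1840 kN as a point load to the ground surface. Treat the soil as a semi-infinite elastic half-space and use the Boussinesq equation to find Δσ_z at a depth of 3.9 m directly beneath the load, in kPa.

Δσ_z ≈ 57.8 kPa

Boussinesq vertical stress below a point load on an elastic half-space:
Δσ_z = 3P/(2πz²) · [1 + (r/z)²]^(−5/2)
r/z = 0/3.9 = 0; [1+(r/z)²]^(−5/2) = 1.
Δσ_z = 3×1840/(2π×3.9²) × 1 = 57.76 × 1 = 57.76 kPa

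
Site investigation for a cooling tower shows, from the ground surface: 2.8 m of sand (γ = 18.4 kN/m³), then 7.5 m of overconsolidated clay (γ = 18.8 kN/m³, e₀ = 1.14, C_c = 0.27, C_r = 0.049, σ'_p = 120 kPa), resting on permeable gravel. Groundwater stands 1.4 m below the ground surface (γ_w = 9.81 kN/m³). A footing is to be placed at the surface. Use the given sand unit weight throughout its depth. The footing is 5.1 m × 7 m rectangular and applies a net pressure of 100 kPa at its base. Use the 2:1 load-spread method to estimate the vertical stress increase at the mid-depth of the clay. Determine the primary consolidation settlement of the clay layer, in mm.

S_c ≈ 20.5 mm

Mid-depth of clay below the ground surface: z = 2.8 + 7.5/2 = 6.55 m.
Total vertical stress at mid-clay: σ_v = 18.4×2.8 + 18.8×3.75 = 122.02 kPa.
Pore pressure: u = 9.81×(6.55 − 1.4) = 50.522 kPa.
Initial effective stress: σ'_0 = σ_v − u = 122.02 − 50.522 = 71.498 kPa.
Stress increase at mid-clay by the 2:1 spreading method:
Δσ = qBL/((B+z)(L+z)) = 100×5.1×7/((5.1+6.55)(7+6.55)) = 22.615 kPa
Final effective stress: σ'_f = 71.498 + 22.615 = 94.113 kPa.
σ'_f = 94.113 ≤ σ'_p = 120 kPa, so the clay remains overconsolidated and only the recompression index applies:
S_c = C_r·H/(1+e₀)·log₁₀(σ'_f/σ'_0) = 0.049×7.5/2.14×log₁₀(94.113/71.498)
    = 0.17173 × 0.11936 = 0.0205 m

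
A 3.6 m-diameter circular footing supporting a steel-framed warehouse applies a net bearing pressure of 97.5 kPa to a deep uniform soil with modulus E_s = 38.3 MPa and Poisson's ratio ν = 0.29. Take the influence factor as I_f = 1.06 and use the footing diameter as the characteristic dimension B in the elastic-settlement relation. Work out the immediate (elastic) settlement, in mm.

Immediate (elastic) settlement: S_e = q·B·(1−ν²)/E_s · I_f.
E_s = 38.3 MPa = 38300 kPa.
S_e = 97.5 × 3.6 × (1 − 0.29²) / 38300 × 1.06
    = 97.5 × 3.6 × 0.9159 / 38300 × 1.06
    = 0.008897 m = 8.897 mm

S_e ≈ 8.9 mm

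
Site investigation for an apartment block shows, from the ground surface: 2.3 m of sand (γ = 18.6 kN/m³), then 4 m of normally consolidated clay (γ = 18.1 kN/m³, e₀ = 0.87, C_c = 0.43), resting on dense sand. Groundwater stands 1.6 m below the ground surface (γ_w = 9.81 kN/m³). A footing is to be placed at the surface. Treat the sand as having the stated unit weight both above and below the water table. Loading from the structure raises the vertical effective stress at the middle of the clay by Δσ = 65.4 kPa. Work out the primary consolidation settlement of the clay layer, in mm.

S_c ≈ 323 mm

Mid-depth of clay below the ground surface: z = 2.3 + 4/2 = 4.3 m.
Total vertical stress at mid-clay: σ_v = 18.6×2.3 + 18.1×2 = 78.98 kPa.
Pore pressure: u = 9.81×(4.3 − 1.6) = 26.487 kPa.
Initial effective stress: σ'_0 = σ_v − u = 78.98 − 26.487 = 52.493 kPa.
Final effective stress: σ'_f = σ'_0 + Δσ = 52.493 + 65.4 = 117.89 kPa.
Normally consolidated clay, so the full stress increment lies on the virgin compression line:
S_c = C_c·H/(1+e₀)·log₁₀(σ'_f/σ'_0) = 0.43×4/(1+0.87)×log₁₀(117.89/52.493)
    = 0.91979 × 0.35138 = 0.3232 m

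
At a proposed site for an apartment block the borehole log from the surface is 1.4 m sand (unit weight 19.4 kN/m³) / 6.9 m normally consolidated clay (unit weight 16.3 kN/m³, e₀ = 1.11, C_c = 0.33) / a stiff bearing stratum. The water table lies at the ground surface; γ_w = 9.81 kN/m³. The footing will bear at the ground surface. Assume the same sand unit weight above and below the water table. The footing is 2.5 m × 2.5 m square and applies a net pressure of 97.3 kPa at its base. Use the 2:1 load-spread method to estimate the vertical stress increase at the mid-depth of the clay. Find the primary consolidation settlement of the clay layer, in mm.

Mid-depth of clay below the ground surface: z = 1.4 + 6.9/2 = 4.85 m.
Total vertical stress at mid-clay: σ_v = 19.4×1.4 + 16.3×3.45 = 83.395 kPa.
Pore pressure: u = 9.81×(4.85 − 0) = 47.578 kPa.
Initial effective stress: σ'_0 = σ_v − u = 83.395 − 47.578 = 35.817 kPa.
Stress increase at mid-clay by the 2:1 spreading method:
Δσ = qBL/((B+z)(L+z)) = 97.3×2.5×2.5/((2.5+4.85)(2.5+4.85)) = 11.257 kPa
Final effective stress: σ'_f = σ'_0 + Δσ = 35.817 + 11.257 = 47.074 kPa.
Normally consolidated clay, so the full stress increment lies on the virgin compression line:
S_c = C_c·H/(1+e₀)·log₁₀(σ'_f/σ'_0) = 0.33×6.9/(1+1.11)×log₁₀(47.074/35.817)
    = 1.0791 × 0.11869 = 0.1281 m

S_c ≈ 128 mm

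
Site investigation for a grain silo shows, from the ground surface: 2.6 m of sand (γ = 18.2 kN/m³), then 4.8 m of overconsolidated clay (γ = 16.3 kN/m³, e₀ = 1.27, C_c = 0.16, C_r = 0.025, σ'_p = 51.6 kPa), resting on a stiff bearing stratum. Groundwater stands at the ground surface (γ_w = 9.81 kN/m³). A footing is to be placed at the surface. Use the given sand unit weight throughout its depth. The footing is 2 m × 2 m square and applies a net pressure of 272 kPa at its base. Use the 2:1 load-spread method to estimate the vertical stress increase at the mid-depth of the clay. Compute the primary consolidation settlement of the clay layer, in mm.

S_c ≈ 28.6 mm

Mid-depth of clay below the ground surface: z = 2.6 + 4.8/2 = 5 m.
Total vertical stress at mid-clay: σ_v = 18.2×2.6 + 16.3×2.4 = 86.44 kPa.
Pore pressure: u = 9.81×(5 − 0) = 49.05 kPa.
Initial effective stress: σ'_0 = σ_v − u = 86.44 − 49.05 = 37.39 kPa.
Stress increase at mid-clay by the 2:1 spreading method:
Δσ = qBL/((B+z)(L+z)) = 272×2×2/((2+5)(2+5)) = 22.204 kPa
Final effective stress: σ'_f = 37.39 + 22.204 = 59.594 kPa.
σ'_f = 59.594 > σ'_p = 51.6 kPa, so the stress path crosses the preconsolidation pressure — recompression up to σ'_p, then virgin compression beyond:
S_c = H/(1+e₀)·[C_r·log₁₀(σ'_p/σ'_0) + C_c·log₁₀(σ'_f/σ'_p)]
    = 4.8/2.27 × [0.025×log₁₀(51.6/37.39) + 0.16×log₁₀(59.594/51.6)]
    = 2.1145 × [0.0034974 + 0.010008] = 0.02856 m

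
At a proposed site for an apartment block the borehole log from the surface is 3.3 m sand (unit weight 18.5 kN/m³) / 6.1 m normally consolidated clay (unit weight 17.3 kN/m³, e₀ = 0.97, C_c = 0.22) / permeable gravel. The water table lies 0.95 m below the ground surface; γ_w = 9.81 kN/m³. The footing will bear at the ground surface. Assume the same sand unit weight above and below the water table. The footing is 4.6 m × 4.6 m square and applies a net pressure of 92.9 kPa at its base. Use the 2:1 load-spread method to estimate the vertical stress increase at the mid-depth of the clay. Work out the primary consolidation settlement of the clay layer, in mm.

S_c ≈ 70.6 mm

Mid-depth of clay below the ground surface: z = 3.3 + 6.1/2 = 6.35 m.
Total vertical stress at mid-clay: σ_v = 18.5×3.3 + 17.3×3.05 = 113.81 kPa.
Pore pressure: u = 9.81×(6.35 − 0.95) = 52.974 kPa.
Initial effective stress: σ'_0 = σ_v − u = 113.81 − 52.974 = 60.836 kPa.
Stress increase at mid-clay by the 2:1 spreading method:
Δσ = qBL/((B+z)(L+z)) = 92.9×4.6×4.6/((4.6+6.35)(4.6+6.35)) = 16.395 kPa
Final effective stress: σ'_f = σ'_0 + Δσ = 60.836 + 16.395 = 77.231 kPa.
Normally consolidated clay, so the full stress increment lies on the virgin compression line:
S_c = C_c·H/(1+e₀)·log₁₀(σ'_f/σ'_0) = 0.22×6.1/(1+0.97)×log₁₀(77.231/60.836)
    = 0.68122 × 0.10363 = 0.07059 m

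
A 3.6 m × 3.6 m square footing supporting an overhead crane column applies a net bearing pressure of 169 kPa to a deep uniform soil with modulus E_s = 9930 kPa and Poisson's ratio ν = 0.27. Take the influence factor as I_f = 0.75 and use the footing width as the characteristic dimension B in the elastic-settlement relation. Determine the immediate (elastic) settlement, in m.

Immediate (elastic) settlement: S_e = q·B·(1−ν²)/E_s · I_f.
S_e = 169 × 3.6 × (1 − 0.27²) / 9930 × 0.75
    = 169 × 3.6 × 0.9271 / 9930 × 0.75
    = 0.0426 m

S_e ≈ 0.0426 m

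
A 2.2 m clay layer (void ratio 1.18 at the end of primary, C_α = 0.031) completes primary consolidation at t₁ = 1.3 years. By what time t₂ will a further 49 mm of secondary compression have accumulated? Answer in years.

t₂ ≈ 47.9 years

S_s = C_α·H/(1+e_p)·log₁₀(t₂/t₁) ⇒ log₁₀(t₂/t₁) = S_s·(1+e_p)/(C_α·H).
log₁₀(t₂/t₁) = 0.049 × (1+1.18) / (0.031×2.2) = 1.566
t₂ = t₁ × 10^1.566 = 1.3 × 36.84 = 47.89 years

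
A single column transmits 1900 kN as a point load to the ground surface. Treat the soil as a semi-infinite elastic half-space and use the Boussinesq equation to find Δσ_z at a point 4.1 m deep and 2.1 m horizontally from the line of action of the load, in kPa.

Boussinesq vertical stress below a point load on an elastic half-space:
Δσ_z = 3P/(2πz²) · [1 + (r/z)²]^(−5/2)
r/z = 2.1/4.1 = 0.5122; [1+(r/z)²]^(−5/2) = 0.55854.
Δσ_z = 3×1900/(2π×4.1²) × 0.55854 = 53.967 × 0.55854 = 30.14 kPa

Δσ_z ≈ 30.1 kPa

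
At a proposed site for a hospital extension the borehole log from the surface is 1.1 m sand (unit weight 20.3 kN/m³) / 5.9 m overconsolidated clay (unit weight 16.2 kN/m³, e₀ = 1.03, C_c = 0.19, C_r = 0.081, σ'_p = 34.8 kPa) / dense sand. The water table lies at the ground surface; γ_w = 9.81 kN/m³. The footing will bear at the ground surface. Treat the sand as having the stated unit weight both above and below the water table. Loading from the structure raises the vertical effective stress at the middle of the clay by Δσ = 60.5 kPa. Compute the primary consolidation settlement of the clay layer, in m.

S_c ≈ 0.244 m

Mid-depth of clay below the ground surface: z = 1.1 + 5.9/2 = 4.05 m.
Total vertical stress at mid-clay: σ_v = 20.3×1.1 + 16.2×2.95 = 70.12 kPa.
Pore pressure: u = 9.81×(4.05 − 0) = 39.73 kPa.
Initial effective stress: σ'_0 = σ_v − u = 70.12 − 39.73 = 30.39 kPa.
Final effective stress: σ'_f = 30.39 + 60.5 = 90.89 kPa.
σ'_f = 90.89 > σ'_p = 34.8 kPa, so the stress path crosses the preconsolidation pressure — recompression up to σ'_p, then virgin compression beyond:
S_c = H/(1+e₀)·[C_r·log₁₀(σ'_p/σ'_0) + C_c·log₁₀(σ'_f/σ'_p)]
    = 5.9/2.03 × [0.081×log₁₀(34.8/30.39) + 0.19×log₁₀(90.89/34.8)]
    = 2.9064 × [0.0047667 + 0.079218] = 0.2441 m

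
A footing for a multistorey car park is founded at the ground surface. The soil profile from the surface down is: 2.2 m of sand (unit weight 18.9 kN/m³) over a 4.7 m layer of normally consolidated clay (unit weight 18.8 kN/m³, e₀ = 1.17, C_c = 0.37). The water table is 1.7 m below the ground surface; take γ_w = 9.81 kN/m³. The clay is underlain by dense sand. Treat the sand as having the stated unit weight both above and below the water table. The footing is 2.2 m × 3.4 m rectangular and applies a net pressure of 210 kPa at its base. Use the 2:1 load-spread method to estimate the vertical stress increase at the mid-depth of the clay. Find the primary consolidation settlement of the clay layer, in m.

Mid-depth of clay below the ground surface: z = 2.2 + 4.7/2 = 4.55 m.
Total vertical stress at mid-clay: σ_v = 18.9×2.2 + 18.8×2.35 = 85.76 kPa.
Pore pressure: u = 9.81×(4.55 − 1.7) = 27.959 kPa.
Initial effective stress: σ'_0 = σ_v − u = 85.76 − 27.959 = 57.801 kPa.
Stress increase at mid-clay by the 2:1 spreading method:
Δσ = qBL/((B+z)(L+z)) = 210×2.2×3.4/((2.2+4.55)(3.4+4.55)) = 29.272 kPa
Final effective stress: σ'_f = σ'_0 + Δσ = 57.801 + 29.272 = 87.073 kPa.
Normally consolidated clay, so the full stress increment lies on the virgin compression line:
S_c = C_c·H/(1+e₀)·log₁₀(σ'_f/σ'_0) = 0.37×4.7/(1+1.17)×log₁₀(87.073/57.801)
    = 0.80138 × 0.17795 = 0.1426 m

S_c ≈ 0.143 m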